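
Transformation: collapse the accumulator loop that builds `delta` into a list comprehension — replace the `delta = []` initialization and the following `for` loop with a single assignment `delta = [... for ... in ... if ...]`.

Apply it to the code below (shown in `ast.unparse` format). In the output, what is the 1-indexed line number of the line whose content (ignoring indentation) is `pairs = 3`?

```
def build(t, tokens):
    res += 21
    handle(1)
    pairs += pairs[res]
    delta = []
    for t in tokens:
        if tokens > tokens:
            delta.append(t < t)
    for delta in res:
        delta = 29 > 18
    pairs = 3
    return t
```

8

Transformed code:
def build(t, tokens):
    res += 21
    handle(1)
    pairs += pairs[res]
    delta = [t < t for t in tokens if tokens > tokens]
    for delta in res:
        delta = 29 > 18
    pairs = 3
    return t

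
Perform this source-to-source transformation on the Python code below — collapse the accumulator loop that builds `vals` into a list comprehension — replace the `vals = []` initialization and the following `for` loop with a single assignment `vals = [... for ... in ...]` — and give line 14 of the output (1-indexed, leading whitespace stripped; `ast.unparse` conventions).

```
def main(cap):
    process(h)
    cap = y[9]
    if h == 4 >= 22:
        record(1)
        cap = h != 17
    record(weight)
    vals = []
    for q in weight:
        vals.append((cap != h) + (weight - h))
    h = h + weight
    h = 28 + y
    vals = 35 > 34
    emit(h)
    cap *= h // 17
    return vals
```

return vals

Transformed code:
def main(cap):
    process(h)
    cap = y[9]
    if h == 4 >= 22:
        record(1)
        cap = h != 17
    record(weight)
    vals = [(cap != h) + (weight - h) for q in weight]
    h = h + weight
    h = 28 + y
    vals = 35 > 34
    emit(h)
    cap *= h // 17
    return vals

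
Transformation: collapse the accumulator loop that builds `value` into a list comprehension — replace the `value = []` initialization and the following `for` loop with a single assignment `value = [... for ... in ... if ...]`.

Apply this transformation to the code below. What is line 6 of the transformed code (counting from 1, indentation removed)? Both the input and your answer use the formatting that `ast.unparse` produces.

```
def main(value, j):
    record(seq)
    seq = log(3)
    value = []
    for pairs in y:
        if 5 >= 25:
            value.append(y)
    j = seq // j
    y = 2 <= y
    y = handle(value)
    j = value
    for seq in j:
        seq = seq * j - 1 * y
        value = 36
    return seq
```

y = 2 <= y

Transformed code:
def main(value, j):
    record(seq)
    seq = log(3)
    value = [y for pairs in y if 5 >= 25]
    j = seq // j
    y = 2 <= y
    y = handle(value)
    j = value
    for seq in j:
        seq = seq * j - 1 * y
        value = 36
    return seq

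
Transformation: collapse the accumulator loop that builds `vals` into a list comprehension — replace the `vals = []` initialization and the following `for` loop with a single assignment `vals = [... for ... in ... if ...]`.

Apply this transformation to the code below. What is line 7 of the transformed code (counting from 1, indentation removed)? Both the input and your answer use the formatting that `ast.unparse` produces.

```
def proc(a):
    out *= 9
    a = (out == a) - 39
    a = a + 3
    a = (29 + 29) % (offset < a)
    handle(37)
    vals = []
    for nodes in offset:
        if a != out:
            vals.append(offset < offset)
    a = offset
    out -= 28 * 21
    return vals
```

Transformed code:
def proc(a):
    out *= 9
    a = (out == a) - 39
    a = a + 3
    a = (29 + 29) % (offset < a)
    handle(37)
    vals = [offset < offset for nodes in offset if a != out]
    a = offset
    out -= 28 * 21
    return vals

vals = [offset < offset for nodes in offset if a != out]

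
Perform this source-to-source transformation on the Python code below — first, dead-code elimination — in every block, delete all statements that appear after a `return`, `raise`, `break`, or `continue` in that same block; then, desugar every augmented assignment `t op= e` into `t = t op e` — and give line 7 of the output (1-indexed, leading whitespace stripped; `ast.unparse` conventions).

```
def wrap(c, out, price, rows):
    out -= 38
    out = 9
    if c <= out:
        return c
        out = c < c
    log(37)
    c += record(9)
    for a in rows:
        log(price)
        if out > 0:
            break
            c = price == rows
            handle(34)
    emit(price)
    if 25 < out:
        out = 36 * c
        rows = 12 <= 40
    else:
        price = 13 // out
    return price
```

Transformed code:
def wrap(c, out, price, rows):
    out = out - 38
    out = 9
    if c <= out:
        return c
    log(37)
    c = c + record(9)
    for a in rows:
        log(price)
        if out > 0:
            break
    emit(price)
    if 25 < out:
        out = 36 * c
        rows = 12 <= 40
    else:
        price = 13 // out
    return price

c = c + record(9)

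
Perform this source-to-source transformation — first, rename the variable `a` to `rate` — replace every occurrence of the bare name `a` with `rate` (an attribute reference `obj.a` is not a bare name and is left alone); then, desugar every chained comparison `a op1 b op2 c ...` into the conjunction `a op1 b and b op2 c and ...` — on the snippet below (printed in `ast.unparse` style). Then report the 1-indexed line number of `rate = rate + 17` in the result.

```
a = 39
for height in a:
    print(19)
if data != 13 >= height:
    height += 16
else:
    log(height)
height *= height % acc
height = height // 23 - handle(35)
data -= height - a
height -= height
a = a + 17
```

12

Transformed code:
rate = 39
for height in rate:
    print(19)
if data != 13 and 13 >= height:
    height += 16
else:
    log(height)
height *= height % acc
height = height // 23 - handle(35)
data -= height - rate
height -= height
rate = rate + 17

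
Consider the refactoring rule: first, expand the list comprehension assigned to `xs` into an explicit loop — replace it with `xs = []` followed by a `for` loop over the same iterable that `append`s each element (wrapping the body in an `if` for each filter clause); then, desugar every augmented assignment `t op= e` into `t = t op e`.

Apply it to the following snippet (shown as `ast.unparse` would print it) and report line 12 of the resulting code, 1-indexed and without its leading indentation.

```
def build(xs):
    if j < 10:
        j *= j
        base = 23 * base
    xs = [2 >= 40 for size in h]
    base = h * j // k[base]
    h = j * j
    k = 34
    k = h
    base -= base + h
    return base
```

Transformed code:
def build(xs):
    if j < 10:
        j = j * j
        base = 23 * base
    xs = []
    for size in h:
        xs.append(2 >= 40)
    base = h * j // k[base]
    h = j * j
    k = 34
    k = h
    base = base - (base + h)
    return base

base = base - (base + h)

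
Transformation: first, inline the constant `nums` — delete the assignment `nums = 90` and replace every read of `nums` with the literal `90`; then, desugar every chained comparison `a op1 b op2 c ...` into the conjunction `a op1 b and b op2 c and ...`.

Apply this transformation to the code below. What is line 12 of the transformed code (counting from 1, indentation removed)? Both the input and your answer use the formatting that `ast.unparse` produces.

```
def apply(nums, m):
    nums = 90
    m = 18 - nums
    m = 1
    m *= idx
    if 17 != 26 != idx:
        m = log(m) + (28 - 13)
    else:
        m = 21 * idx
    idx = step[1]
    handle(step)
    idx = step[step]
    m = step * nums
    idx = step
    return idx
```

m = step * 90

Transformed code:
def apply(nums, m):
    m = 18 - 90
    m = 1
    m *= idx
    if 17 != 26 and 26 != idx:
        m = log(m) + (28 - 13)
    else:
        m = 21 * idx
    idx = step[1]
    handle(step)
    idx = step[step]
    m = step * 90
    idx = step
    return idx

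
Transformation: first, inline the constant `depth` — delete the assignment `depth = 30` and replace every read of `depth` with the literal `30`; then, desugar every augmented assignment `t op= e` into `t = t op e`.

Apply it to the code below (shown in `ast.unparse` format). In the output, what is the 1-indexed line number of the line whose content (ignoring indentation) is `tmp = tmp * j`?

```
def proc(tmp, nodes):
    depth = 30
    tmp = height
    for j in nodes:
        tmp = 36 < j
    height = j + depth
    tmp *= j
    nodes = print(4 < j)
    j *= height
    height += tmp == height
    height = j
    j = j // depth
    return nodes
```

6

Transformed code:
def proc(tmp, nodes):
    tmp = height
    for j in nodes:
        tmp = 36 < j
    height = j + 30
    tmp = tmp * j
    nodes = print(4 < j)
    j = j * height
    height = height + (tmp == height)
    height = j
    j = j // 30
    return nodes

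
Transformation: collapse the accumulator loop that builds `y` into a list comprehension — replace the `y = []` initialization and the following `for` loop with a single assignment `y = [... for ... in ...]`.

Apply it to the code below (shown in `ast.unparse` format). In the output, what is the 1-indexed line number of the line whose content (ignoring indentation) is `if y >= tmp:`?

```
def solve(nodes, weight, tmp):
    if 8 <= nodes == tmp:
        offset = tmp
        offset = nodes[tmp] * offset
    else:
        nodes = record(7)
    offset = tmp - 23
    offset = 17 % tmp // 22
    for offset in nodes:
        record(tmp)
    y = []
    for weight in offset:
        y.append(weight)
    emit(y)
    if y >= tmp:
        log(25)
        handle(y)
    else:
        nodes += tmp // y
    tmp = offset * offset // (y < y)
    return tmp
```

Transformed code:
def solve(nodes, weight, tmp):
    if 8 <= nodes == tmp:
        offset = tmp
        offset = nodes[tmp] * offset
    else:
        nodes = record(7)
    offset = tmp - 23
    offset = 17 % tmp // 22
    for offset in nodes:
        record(tmp)
    y = [weight for weight in offset]
    emit(y)
    if y >= tmp:
        log(25)
        handle(y)
    else:
        nodes += tmp // y
    tmp = offset * offset // (y < y)
    return tmp

13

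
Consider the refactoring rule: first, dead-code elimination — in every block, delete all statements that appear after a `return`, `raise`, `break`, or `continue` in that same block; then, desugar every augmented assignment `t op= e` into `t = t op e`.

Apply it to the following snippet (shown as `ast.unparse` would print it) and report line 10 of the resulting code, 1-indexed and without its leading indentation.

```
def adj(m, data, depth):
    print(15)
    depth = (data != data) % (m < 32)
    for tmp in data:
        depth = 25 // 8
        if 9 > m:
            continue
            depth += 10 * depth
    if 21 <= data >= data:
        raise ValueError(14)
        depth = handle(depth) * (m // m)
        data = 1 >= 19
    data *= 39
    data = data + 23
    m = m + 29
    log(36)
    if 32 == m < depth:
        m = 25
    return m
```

data = data * 39

Transformed code:
def adj(m, data, depth):
    print(15)
    depth = (data != data) % (m < 32)
    for tmp in data:
        depth = 25 // 8
        if 9 > m:
            continue
    if 21 <= data >= data:
        raise ValueError(14)
    data = data * 39
    data = data + 23
    m = m + 29
    log(36)
    if 32 == m < depth:
        m = 25
    return m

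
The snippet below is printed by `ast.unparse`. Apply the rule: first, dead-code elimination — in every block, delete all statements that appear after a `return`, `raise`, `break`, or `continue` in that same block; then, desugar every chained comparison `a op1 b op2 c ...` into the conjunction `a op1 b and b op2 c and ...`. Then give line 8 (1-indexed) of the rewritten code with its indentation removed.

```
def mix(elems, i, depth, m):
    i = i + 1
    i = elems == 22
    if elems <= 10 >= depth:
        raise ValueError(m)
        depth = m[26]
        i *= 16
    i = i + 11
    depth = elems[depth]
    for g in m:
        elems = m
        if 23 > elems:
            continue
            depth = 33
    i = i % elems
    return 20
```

Transformed code:
def mix(elems, i, depth, m):
    i = i + 1
    i = elems == 22
    if elems <= 10 and 10 >= depth:
        raise ValueError(m)
    i = i + 11
    depth = elems[depth]
    for g in m:
        elems = m
        if 23 > elems:
            continue
    i = i % elems
    return 20

for g in m:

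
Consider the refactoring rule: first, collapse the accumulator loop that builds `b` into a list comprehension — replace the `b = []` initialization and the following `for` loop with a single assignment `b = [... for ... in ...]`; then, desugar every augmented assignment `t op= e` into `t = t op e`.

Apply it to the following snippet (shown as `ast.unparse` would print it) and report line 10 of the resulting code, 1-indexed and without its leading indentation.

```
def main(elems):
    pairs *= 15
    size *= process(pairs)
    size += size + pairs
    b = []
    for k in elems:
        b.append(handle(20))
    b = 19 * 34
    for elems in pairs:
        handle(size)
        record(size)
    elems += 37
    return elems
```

Transformed code:
def main(elems):
    pairs = pairs * 15
    size = size * process(pairs)
    size = size + (size + pairs)
    b = [handle(20) for k in elems]
    b = 19 * 34
    for elems in pairs:
        handle(size)
        record(size)
    elems = elems + 37
    return elems

elems = elems + 37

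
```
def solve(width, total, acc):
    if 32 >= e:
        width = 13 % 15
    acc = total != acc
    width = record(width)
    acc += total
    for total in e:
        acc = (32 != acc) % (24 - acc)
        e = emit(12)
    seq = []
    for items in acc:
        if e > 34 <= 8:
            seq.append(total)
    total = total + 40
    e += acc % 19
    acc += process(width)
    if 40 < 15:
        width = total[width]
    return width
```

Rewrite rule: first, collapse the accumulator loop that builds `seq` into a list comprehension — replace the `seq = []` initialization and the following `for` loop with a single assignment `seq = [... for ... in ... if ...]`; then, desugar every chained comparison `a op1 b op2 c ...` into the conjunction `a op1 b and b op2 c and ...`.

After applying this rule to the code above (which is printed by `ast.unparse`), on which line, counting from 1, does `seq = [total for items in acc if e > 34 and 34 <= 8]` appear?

Transformed code:
def solve(width, total, acc):
    if 32 >= e:
        width = 13 % 15
    acc = total != acc
    width = record(width)
    acc += total
    for total in e:
        acc = (32 != acc) % (24 - acc)
        e = emit(12)
    seq = [total for items in acc if e > 34 and 34 <= 8]
    total = total + 40
    e += acc % 19
    acc += process(width)
    if 40 < 15:
        width = total[width]
    return width

10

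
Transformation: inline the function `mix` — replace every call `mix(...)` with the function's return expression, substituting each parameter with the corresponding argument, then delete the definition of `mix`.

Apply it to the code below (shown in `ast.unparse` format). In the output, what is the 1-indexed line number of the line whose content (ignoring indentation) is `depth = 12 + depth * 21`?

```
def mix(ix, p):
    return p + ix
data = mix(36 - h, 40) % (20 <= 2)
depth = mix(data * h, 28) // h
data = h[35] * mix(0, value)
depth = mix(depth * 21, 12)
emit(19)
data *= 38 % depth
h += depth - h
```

Transformed code:
data = (40 + (36 - h)) % (20 <= 2)
depth = (28 + data * h) // h
data = h[35] * (value + 0)
depth = 12 + depth * 21
emit(19)
data *= 38 % depth
h += depth - h

4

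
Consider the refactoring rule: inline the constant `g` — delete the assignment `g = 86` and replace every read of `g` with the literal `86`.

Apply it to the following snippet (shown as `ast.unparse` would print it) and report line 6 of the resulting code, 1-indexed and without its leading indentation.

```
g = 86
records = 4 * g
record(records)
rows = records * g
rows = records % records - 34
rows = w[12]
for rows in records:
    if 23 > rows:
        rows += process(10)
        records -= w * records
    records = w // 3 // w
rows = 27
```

for rows in records:

Transformed code:
records = 4 * 86
record(records)
rows = records * 86
rows = records % records - 34
rows = w[12]
for rows in records:
    if 23 > rows:
        rows += process(10)
        records -= w * records
    records = w // 3 // w
rows = 27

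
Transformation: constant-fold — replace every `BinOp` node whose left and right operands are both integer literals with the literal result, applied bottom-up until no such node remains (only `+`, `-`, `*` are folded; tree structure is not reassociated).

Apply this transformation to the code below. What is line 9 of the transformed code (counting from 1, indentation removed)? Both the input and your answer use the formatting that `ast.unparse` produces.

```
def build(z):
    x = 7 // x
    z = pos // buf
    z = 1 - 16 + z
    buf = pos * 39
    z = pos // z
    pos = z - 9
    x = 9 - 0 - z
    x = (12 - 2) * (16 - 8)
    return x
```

Transformed code:
def build(z):
    x = 7 // x
    z = pos // buf
    z = -15 + z
    buf = pos * 39
    z = pos // z
    pos = z - 9
    x = 9 - z
    x = 80
    return x

x = 80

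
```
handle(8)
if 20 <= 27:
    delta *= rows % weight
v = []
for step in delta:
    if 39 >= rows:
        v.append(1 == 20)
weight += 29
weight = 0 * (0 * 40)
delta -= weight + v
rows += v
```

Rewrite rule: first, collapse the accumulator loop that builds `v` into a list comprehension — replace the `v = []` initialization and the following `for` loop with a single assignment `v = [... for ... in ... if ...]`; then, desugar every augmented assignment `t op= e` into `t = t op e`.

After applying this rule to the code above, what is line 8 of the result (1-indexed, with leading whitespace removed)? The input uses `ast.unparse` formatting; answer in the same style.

Transformed code:
handle(8)
if 20 <= 27:
    delta = delta * (rows % weight)
v = [1 == 20 for step in delta if 39 >= rows]
weight = weight + 29
weight = 0 * (0 * 40)
delta = delta - (weight + v)
rows = rows + v

rows = rows + v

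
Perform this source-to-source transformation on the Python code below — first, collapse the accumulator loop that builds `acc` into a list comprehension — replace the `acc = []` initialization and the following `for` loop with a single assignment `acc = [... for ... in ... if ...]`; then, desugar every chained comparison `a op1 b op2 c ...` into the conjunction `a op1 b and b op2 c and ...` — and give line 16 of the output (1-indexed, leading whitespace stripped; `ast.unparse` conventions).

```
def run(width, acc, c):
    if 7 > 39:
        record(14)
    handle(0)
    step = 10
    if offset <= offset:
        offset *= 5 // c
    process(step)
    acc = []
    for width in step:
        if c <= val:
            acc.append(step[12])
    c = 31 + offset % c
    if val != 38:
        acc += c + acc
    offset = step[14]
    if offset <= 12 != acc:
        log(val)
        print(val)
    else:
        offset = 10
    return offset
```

print(val)

Transformed code:
def run(width, acc, c):
    if 7 > 39:
        record(14)
    handle(0)
    step = 10
    if offset <= offset:
        offset *= 5 // c
    process(step)
    acc = [step[12] for width in step if c <= val]
    c = 31 + offset % c
    if val != 38:
        acc += c + acc
    offset = step[14]
    if offset <= 12 and 12 != acc:
        log(val)
        print(val)
    else:
        offset = 10
    return offset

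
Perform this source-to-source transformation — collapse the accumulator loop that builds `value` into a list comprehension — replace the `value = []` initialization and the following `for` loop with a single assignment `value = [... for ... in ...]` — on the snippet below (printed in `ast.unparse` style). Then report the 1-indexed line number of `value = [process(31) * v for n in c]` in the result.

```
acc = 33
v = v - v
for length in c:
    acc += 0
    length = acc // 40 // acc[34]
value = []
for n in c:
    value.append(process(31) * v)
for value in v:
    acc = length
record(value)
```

Transformed code:
acc = 33
v = v - v
for length in c:
    acc += 0
    length = acc // 40 // acc[34]
value = [process(31) * v for n in c]
for value in v:
    acc = length
record(value)

6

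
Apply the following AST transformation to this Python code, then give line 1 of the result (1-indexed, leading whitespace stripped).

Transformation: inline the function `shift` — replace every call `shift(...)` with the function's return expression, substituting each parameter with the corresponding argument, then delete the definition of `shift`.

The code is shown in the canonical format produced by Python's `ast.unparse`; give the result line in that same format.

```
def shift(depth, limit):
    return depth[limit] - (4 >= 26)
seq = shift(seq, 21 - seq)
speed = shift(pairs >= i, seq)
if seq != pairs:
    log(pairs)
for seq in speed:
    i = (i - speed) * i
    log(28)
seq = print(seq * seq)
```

seq = seq[21 - seq] - (4 >= 26)

Transformed code:
seq = seq[21 - seq] - (4 >= 26)
speed = (pairs >= i)[seq] - (4 >= 26)
if seq != pairs:
    log(pairs)
for seq in speed:
    i = (i - speed) * i
    log(28)
seq = print(seq * seq)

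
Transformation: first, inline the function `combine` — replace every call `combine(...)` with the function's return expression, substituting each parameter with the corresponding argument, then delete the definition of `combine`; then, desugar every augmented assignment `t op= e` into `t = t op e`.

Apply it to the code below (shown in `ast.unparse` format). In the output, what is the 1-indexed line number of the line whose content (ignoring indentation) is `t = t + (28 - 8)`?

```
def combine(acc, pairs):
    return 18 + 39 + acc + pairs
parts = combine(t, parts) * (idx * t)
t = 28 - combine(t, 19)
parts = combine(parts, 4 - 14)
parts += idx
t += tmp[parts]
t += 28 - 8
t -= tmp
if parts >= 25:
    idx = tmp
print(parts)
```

Transformed code:
parts = (18 + 39 + t + parts) * (idx * t)
t = 28 - (18 + 39 + t + 19)
parts = 18 + 39 + parts + (4 - 14)
parts = parts + idx
t = t + tmp[parts]
t = t + (28 - 8)
t = t - tmp
if parts >= 25:
    idx = tmp
print(parts)

6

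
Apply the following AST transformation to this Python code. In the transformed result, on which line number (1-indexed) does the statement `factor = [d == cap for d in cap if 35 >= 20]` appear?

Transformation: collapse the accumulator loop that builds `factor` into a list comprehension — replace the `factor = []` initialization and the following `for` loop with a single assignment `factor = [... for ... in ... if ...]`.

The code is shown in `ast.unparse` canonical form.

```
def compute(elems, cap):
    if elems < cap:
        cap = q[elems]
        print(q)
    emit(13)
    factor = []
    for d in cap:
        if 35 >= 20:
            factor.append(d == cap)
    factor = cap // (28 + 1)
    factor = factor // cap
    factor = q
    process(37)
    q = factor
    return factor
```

6

Transformed code:
def compute(elems, cap):
    if elems < cap:
        cap = q[elems]
        print(q)
    emit(13)
    factor = [d == cap for d in cap if 35 >= 20]
    factor = cap // (28 + 1)
    factor = factor // cap
    factor = q
    process(37)
    q = factor
    return factor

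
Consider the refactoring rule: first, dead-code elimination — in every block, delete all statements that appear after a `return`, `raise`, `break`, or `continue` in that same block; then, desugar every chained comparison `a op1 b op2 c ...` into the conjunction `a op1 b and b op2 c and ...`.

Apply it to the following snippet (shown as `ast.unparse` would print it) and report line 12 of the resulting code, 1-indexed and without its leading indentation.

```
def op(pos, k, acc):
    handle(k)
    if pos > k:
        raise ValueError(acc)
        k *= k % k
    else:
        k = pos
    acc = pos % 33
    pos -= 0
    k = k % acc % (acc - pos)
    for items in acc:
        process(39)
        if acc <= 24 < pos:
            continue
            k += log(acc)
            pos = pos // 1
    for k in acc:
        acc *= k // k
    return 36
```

if acc <= 24 and 24 < pos:

Transformed code:
def op(pos, k, acc):
    handle(k)
    if pos > k:
        raise ValueError(acc)
    else:
        k = pos
    acc = pos % 33
    pos -= 0
    k = k % acc % (acc - pos)
    for items in acc:
        process(39)
        if acc <= 24 and 24 < pos:
            continue
    for k in acc:
        acc *= k // k
    return 36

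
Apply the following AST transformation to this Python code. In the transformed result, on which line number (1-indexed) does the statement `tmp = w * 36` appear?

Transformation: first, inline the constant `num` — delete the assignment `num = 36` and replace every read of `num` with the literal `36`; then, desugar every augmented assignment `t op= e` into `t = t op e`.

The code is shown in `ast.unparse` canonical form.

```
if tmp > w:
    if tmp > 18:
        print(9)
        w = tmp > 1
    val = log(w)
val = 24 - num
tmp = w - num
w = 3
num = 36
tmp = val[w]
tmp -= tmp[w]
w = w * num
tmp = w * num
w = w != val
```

12

Transformed code:
if tmp > w:
    if tmp > 18:
        print(9)
        w = tmp > 1
    val = log(w)
val = 24 - 36
tmp = w - 36
w = 3
tmp = val[w]
tmp = tmp - tmp[w]
w = w * 36
tmp = w * 36
w = w != val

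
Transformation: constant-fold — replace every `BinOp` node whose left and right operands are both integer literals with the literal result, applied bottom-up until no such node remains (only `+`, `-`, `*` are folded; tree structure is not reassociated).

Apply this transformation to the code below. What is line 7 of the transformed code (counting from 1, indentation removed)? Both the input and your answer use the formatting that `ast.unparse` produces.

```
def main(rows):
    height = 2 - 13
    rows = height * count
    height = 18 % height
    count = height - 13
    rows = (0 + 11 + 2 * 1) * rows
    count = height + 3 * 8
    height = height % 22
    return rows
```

count = height + 24

Transformed code:
def main(rows):
    height = -11
    rows = height * count
    height = 18 % height
    count = height - 13
    rows = 13 * rows
    count = height + 24
    height = height % 22
    return rows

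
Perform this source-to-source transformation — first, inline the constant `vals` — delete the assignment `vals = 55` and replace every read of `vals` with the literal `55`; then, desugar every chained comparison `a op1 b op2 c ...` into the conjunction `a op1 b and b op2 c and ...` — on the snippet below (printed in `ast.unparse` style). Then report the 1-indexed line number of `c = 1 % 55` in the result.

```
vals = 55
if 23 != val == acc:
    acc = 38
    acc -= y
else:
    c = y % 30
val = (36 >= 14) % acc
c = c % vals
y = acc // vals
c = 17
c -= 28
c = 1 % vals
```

11

Transformed code:
if 23 != val and val == acc:
    acc = 38
    acc -= y
else:
    c = y % 30
val = (36 >= 14) % acc
c = c % 55
y = acc // 55
c = 17
c -= 28
c = 1 % 55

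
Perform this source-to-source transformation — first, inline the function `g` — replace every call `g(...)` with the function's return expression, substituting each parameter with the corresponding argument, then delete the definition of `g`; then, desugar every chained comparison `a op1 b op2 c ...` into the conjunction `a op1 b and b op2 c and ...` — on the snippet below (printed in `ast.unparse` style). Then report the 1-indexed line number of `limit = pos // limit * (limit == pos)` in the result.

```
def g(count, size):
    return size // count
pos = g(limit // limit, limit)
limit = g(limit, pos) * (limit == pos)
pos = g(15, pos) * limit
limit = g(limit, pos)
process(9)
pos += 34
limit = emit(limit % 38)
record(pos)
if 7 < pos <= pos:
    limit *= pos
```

2

Transformed code:
pos = limit // (limit // limit)
limit = pos // limit * (limit == pos)
pos = pos // 15 * limit
limit = pos // limit
process(9)
pos += 34
limit = emit(limit % 38)
record(pos)
if 7 < pos and pos <= pos:
    limit *= pos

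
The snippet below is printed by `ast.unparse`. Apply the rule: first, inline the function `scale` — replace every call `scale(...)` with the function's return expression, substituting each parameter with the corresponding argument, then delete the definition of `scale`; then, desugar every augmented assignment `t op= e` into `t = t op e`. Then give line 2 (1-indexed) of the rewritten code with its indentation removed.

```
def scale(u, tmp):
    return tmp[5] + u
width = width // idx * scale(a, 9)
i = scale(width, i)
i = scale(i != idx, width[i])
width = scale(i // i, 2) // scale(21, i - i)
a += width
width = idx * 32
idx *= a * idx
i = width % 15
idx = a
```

Transformed code:
width = width // idx * (9[5] + a)
i = i[5] + width
i = width[i][5] + (i != idx)
width = (2[5] + i // i) // ((i - i)[5] + 21)
a = a + width
width = idx * 32
idx = idx * (a * idx)
i = width % 15
idx = a

i = i[5] + width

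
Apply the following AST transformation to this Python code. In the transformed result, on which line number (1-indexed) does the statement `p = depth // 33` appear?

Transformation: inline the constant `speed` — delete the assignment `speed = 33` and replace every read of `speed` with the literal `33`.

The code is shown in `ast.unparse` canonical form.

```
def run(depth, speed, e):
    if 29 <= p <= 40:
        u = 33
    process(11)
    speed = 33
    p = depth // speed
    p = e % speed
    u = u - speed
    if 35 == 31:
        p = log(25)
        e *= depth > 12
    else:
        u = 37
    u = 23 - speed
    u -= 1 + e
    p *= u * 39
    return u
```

5

Transformed code:
def run(depth, speed, e):
    if 29 <= p <= 40:
        u = 33
    process(11)
    p = depth // 33
    p = e % 33
    u = u - 33
    if 35 == 31:
        p = log(25)
        e *= depth > 12
    else:
        u = 37
    u = 23 - 33
    u -= 1 + e
    p *= u * 39
    return u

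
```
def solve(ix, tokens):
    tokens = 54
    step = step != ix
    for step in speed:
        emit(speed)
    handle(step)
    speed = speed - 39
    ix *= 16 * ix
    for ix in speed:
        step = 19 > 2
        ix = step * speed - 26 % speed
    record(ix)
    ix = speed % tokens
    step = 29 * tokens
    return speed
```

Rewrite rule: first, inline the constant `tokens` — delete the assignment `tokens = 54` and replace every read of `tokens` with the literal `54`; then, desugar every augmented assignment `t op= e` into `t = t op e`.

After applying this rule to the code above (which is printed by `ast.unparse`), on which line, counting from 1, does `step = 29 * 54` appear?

Transformed code:
def solve(ix, tokens):
    step = step != ix
    for step in speed:
        emit(speed)
    handle(step)
    speed = speed - 39
    ix = ix * (16 * ix)
    for ix in speed:
        step = 19 > 2
        ix = step * speed - 26 % speed
    record(ix)
    ix = speed % 54
    step = 29 * 54
    return speed

13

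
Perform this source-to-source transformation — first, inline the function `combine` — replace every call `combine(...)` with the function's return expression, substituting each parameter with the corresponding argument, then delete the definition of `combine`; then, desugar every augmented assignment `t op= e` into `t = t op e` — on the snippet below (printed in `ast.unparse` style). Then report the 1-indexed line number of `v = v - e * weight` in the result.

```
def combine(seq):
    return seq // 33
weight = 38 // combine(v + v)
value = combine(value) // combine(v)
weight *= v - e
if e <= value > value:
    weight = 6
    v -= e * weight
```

6

Transformed code:
weight = 38 // ((v + v) // 33)
value = value // 33 // (v // 33)
weight = weight * (v - e)
if e <= value > value:
    weight = 6
    v = v - e * weight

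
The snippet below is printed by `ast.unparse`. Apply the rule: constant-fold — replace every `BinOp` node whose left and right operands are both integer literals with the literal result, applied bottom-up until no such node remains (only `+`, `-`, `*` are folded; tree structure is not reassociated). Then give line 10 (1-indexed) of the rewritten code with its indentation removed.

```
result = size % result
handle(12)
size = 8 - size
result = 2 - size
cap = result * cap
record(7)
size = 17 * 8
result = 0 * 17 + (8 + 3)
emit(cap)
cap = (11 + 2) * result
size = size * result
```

cap = 13 * result

Transformed code:
result = size % result
handle(12)
size = 8 - size
result = 2 - size
cap = result * cap
record(7)
size = 136
result = 11
emit(cap)
cap = 13 * result
size = size * result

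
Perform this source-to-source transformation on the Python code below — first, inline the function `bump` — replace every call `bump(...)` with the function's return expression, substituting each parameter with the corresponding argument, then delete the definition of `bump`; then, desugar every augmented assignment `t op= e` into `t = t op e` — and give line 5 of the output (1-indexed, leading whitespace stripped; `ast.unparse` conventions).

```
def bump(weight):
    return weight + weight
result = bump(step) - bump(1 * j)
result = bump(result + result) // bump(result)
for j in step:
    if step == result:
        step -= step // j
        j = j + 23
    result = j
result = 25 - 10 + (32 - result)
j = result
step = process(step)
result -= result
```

Transformed code:
result = step + step - (1 * j + 1 * j)
result = (result + result + (result + result)) // (result + result)
for j in step:
    if step == result:
        step = step - step // j
        j = j + 23
    result = j
result = 25 - 10 + (32 - result)
j = result
step = process(step)
result = result - result

step = step - step // j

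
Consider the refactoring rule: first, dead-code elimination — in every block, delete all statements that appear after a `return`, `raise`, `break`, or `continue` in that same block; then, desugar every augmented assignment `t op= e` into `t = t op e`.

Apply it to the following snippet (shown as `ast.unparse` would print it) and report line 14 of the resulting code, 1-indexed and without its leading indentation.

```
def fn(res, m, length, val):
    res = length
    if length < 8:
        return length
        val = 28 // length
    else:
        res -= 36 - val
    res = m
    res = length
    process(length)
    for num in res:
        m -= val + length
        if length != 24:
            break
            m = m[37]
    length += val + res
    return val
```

Transformed code:
def fn(res, m, length, val):
    res = length
    if length < 8:
        return length
    else:
        res = res - (36 - val)
    res = m
    res = length
    process(length)
    for num in res:
        m = m - (val + length)
        if length != 24:
            break
    length = length + (val + res)
    return val

length = length + (val + res)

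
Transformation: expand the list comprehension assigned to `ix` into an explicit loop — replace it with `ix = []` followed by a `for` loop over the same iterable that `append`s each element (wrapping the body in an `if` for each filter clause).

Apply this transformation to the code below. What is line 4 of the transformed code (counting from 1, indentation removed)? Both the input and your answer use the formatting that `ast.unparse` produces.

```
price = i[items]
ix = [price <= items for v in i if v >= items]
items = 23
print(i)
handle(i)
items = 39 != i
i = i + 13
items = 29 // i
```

Transformed code:
price = i[items]
ix = []
for v in i:
    if v >= items:
        ix.append(price <= items)
items = 23
print(i)
handle(i)
items = 39 != i
i = i + 13
items = 29 // i

if v >= items:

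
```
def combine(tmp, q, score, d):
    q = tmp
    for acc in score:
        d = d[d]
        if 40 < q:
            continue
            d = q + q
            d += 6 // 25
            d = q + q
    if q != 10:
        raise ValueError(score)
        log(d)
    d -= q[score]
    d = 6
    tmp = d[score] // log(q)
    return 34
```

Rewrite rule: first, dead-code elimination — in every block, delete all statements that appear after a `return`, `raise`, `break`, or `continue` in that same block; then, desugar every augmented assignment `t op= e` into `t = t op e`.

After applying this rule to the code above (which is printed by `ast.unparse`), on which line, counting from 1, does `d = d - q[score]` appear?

Transformed code:
def combine(tmp, q, score, d):
    q = tmp
    for acc in score:
        d = d[d]
        if 40 < q:
            continue
    if q != 10:
        raise ValueError(score)
    d = d - q[score]
    d = 6
    tmp = d[score] // log(q)
    return 34

9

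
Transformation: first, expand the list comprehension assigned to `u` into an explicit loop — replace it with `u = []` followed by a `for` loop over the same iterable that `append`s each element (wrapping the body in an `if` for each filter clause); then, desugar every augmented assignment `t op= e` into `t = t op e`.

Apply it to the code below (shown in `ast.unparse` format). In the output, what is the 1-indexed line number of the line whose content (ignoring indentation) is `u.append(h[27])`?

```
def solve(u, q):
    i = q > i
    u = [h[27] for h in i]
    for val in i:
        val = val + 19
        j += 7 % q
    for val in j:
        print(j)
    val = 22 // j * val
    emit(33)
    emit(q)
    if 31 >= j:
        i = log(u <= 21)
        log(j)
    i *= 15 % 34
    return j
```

Transformed code:
def solve(u, q):
    i = q > i
    u = []
    for h in i:
        u.append(h[27])
    for val in i:
        val = val + 19
        j = j + 7 % q
    for val in j:
        print(j)
    val = 22 // j * val
    emit(33)
    emit(q)
    if 31 >= j:
        i = log(u <= 21)
        log(j)
    i = i * (15 % 34)
    return j

5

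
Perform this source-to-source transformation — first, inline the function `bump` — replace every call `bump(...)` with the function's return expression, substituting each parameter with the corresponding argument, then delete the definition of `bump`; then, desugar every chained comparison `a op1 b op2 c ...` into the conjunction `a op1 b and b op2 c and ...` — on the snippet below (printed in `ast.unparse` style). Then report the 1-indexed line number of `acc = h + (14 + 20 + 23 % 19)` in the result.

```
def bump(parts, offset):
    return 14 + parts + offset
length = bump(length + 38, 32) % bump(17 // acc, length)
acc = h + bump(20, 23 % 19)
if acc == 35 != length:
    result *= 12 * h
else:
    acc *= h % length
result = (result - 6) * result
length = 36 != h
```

Transformed code:
length = (14 + (length + 38) + 32) % (14 + 17 // acc + length)
acc = h + (14 + 20 + 23 % 19)
if acc == 35 and 35 != length:
    result *= 12 * h
else:
    acc *= h % length
result = (result - 6) * result
length = 36 != h

2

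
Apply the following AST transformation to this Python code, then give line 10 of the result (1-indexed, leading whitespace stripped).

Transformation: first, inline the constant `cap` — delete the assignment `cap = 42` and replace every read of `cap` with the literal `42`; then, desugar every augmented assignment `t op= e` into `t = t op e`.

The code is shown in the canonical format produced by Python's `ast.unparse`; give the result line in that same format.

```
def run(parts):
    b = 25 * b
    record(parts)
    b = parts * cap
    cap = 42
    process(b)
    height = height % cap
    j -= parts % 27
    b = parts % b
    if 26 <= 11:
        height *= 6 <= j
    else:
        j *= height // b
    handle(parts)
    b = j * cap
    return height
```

Transformed code:
def run(parts):
    b = 25 * b
    record(parts)
    b = parts * 42
    process(b)
    height = height % 42
    j = j - parts % 27
    b = parts % b
    if 26 <= 11:
        height = height * (6 <= j)
    else:
        j = j * (height // b)
    handle(parts)
    b = j * 42
    return height

height = height * (6 <= j)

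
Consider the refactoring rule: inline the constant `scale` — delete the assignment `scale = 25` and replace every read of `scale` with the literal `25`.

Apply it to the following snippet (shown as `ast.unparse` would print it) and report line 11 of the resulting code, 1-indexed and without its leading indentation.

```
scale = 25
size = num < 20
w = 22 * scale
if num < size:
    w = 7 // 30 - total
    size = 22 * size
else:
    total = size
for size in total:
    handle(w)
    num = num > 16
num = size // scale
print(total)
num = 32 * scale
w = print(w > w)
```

num = size // 25

Transformed code:
size = num < 20
w = 22 * 25
if num < size:
    w = 7 // 30 - total
    size = 22 * size
else:
    total = size
for size in total:
    handle(w)
    num = num > 16
num = size // 25
print(total)
num = 32 * 25
w = print(w > w)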